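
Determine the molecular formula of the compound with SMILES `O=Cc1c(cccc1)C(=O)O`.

C8H6O3

Heavy atoms from the SMILES: 8 C, 3 O.
Implicit hydrogens by atom environment:
  4 × C (aromatic): 1 H each → 4
  2 × C (aromatic): no H
  2 × O: no H
  1 × C: 1 H
  1 × C: no H
  1 × O: 1 H
  Total hydrogens = 6.
Molecular formula: C8H6O3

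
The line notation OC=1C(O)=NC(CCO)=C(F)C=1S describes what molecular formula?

C7H8FNO3S

Heavy atoms from the SMILES: 7 C, 1 F, 1 N, 3 O, 1 S.
Implicit hydrogens by atom environment:
  5 × C (aromatic): no H
  3 × O: 1 H each → 3
  2 × C: 2 H each → 4
  1 × F: no H
  1 × N (aromatic): no H
  1 × S: 1 H
  Total hydrogens = 8.
Molecular formula: C7H8FNO3S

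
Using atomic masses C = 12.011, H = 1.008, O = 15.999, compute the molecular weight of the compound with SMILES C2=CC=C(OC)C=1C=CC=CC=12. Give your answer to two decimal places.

Molecular formula: C11H10O.
M = 11×12.011 + 10×1.008 + 1×15.999 = 158.20 g/mol.

158.20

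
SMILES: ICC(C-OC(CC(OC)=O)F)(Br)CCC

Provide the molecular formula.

Heavy atoms from the SMILES: 1 Br, 10 C, 1 F, 1 I, 3 O.
Implicit hydrogens by atom environment:
  5 × C: 2 H each → 10
  3 × O: no H
  2 × C: 3 H each → 6
  2 × C: no H
  1 × Br: no H
  1 × C: 1 H
  1 × F: no H
  1 × I: no H
  Total hydrogens = 17.
Molecular formula: C10H17BrFIO3

C10H17BrFIO3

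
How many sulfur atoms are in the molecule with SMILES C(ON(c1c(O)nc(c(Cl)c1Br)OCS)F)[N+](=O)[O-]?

1

The symbol for sulfur appears 1 time in the SMILES.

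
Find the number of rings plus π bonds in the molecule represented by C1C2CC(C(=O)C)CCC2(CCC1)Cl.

3

Molecular formula from the SMILES: C12H19ClO.
DoU = (2C + 2 + N − H − X)/2 = (2·12 + 2 + 0 − 19 − 1)/2 = 6/2 = 3.
(Structurally: 2 ring(s) + 1 π bond(s) = 3.)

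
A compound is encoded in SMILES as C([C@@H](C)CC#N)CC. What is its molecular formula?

Heavy atoms from the SMILES: 7 C, 1 N.
Implicit hydrogens by atom environment:
  3 × C: 2 H each → 6
  2 × C: 3 H each → 6
  1 × C: 1 H
  1 × C: no H
  1 × N: no H
  Total hydrogens = 13.
Molecular formula: C7H13N

C7H13N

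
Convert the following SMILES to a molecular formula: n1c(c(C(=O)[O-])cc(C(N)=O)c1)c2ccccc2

C13H9N2O3-

Heavy atoms from the SMILES: 13 C, 2 N, 3 O.
Implicit hydrogens by atom environment:
  7 × C (aromatic): 1 H each → 7
  4 × C (aromatic): no H
  2 × C: no H
  2 × O: no H
  1 × N: 2 H
  1 × N (aromatic): no H
  1 × O (charge -1): no H
  Total hydrogens = 9.
Net charge -1.
Molecular formula: C13H9N2O3-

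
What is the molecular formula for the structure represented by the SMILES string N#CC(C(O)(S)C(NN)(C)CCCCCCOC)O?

C12H25N3O3S

Heavy atoms from the SMILES: 12 C, 3 N, 3 O, 1 S.
Implicit hydrogens by atom environment:
  6 × C: 2 H each → 12
  3 × C: no H
  2 × C: 3 H each → 6
  2 × O: 1 H each → 2
  1 × C: 1 H
  1 × N: 2 H
  1 × N: 1 H
  1 × N: no H
  1 × O: no H
  1 × S: 1 H
  Total hydrogens = 25.
Molecular formula: C12H25N3O3S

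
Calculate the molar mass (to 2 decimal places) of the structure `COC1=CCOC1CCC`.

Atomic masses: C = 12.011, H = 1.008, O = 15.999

Molecular formula: C8H14O2.
M = 8×12.011 + 14×1.008 + 2×15.999 = 142.20 g/mol.

142.20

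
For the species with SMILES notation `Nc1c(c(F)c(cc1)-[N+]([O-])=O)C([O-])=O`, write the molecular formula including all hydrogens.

Heavy atoms from the SMILES: 7 C, 1 F, 2 N, 4 O.
Implicit hydrogens by atom environment:
  4 × C (aromatic): no H
  2 × C (aromatic): 1 H each → 2
  2 × O: no H
  2 × O (charge -1): no H
  1 × C: no H
  1 × F: no H
  1 × N: 2 H
  1 × N (charge +1): no H
  Total hydrogens = 4.
Net charge -1.
Molecular formula: C7H4FN2O4-

C7H4FN2O4-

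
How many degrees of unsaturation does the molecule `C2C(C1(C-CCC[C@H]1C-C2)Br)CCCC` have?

Molecular formula from the SMILES: C14H25Br.
DoU = (2C + 2 + N − H − X)/2 = (2·14 + 2 + 0 − 25 − 1)/2 = 4/2 = 2.
(Structurally: 2 ring(s) + 0 π bond(s) = 2.)

2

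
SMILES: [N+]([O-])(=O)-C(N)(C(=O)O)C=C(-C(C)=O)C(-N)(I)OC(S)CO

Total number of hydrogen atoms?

Hydrogens are implicit in SMILES; fill each atom to its normal valence:
  5 × C: no H
  4 × O: no H
  2 × C: 1 H each → 2
  2 × N: 2 H each → 4
  2 × O: 1 H each → 2
  1 × C: 3 H
  1 × C: 2 H
  1 × I: no H
  1 × N (charge +1): no H
  1 × O (charge -1): no H
  1 × S: 1 H
  Total hydrogens = 14.

14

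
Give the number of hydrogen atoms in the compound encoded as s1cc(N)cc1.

5

Hydrogens are implicit in SMILES; fill each atom to its normal valence:
  3 × C (aromatic): 1 H each → 3
  1 × C (aromatic): no H
  1 × N: 2 H
  1 × S (aromatic): no H
  Total hydrogens = 5.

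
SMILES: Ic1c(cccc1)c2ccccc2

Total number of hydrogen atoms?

Hydrogens are implicit in SMILES; fill each atom to its normal valence:
  9 × C (aromatic): 1 H each → 9
  3 × C (aromatic): no H
  1 × I: no H
  Total hydrogens = 9.

9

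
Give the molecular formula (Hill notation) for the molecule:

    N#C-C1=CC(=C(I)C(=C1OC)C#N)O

C9H5IN2O2

Heavy atoms from the SMILES: 9 C, 1 I, 2 N, 2 O.
Implicit hydrogens by atom environment:
  5 × C (aromatic): no H
  2 × C: no H
  2 × N: no H
  1 × C: 3 H
  1 × C (aromatic): 1 H
  1 × I: no H
  1 × O: 1 H
  1 × O: no H
  Total hydrogens = 5.
Molecular formula: C9H5IN2O2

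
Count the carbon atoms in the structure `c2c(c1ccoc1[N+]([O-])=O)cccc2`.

10

The symbol for carbon appears 10 times in the SMILES. Lowercase c denotes aromatic carbon and counts toward C.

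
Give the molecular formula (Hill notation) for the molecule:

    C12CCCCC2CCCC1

Heavy atoms from the SMILES: 10 C.
Implicit hydrogens by atom environment:
  8 × C: 2 H each → 16
  2 × C: 1 H each → 2
  Total hydrogens = 18.
Molecular formula: C10H18

C10H18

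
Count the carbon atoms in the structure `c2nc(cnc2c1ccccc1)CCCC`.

The symbol for carbon appears 14 times in the SMILES. Lowercase c denotes aromatic carbon and counts toward C.

14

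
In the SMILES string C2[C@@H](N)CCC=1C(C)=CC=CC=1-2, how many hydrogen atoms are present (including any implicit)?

Hydrogens are implicit in SMILES; fill each atom to its normal valence:
  3 × C: 2 H each → 6
  3 × C (aromatic): 1 H each → 3
  3 × C (aromatic): no H
  1 × C: 3 H
  1 × C: 1 H
  1 × N: 2 H
  Total hydrogens = 15.

15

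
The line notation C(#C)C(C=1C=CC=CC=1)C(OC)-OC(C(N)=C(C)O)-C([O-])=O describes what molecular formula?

C16H18NO5-

Heavy atoms from the SMILES: 16 C, 1 N, 5 O.
Implicit hydrogens by atom environment:
  5 × C (aromatic): 1 H each → 5
  4 × C: 1 H each → 4
  4 × C: no H
  3 × O: no H
  2 × C: 3 H each → 6
  1 × C (aromatic): no H
  1 × N: 2 H
  1 × O: 1 H
  1 × O (charge -1): no H
  Total hydrogens = 18.
Net charge -1.
Molecular formula: C16H18NO5-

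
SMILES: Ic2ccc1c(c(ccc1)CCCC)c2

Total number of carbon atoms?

14

The symbol for carbon appears 14 times in the SMILES. Lowercase c denotes aromatic carbon and counts toward C.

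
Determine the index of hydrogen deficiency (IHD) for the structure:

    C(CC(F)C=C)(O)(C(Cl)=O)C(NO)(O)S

2

Molecular formula from the SMILES: C7H11ClFNO4S.
DoU = (2C + 2 + N − H − X)/2 = (2·7 + 2 + 1 − 11 − 2)/2 = 4/2 = 2.
(Structurally: 0 ring(s) + 2 π bond(s) = 2.)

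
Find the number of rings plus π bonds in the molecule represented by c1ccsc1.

Molecular formula from the SMILES: C4H4S.
DoU = (2C + 2 + N − H − X)/2 = (2·4 + 2 + 0 − 4 − 0)/2 = 6/2 = 3.
(Structurally: 1 ring(s) + 2 π bond(s) = 3.)

3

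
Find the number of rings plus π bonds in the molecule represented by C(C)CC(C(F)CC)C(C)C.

0

Molecular formula from the SMILES: C10H21F.
DoU = (2C + 2 + N − H − X)/2 = (2·10 + 2 + 0 − 21 − 1)/2 = 0/2 = 0.
(Structurally: 0 ring(s) + 0 π bond(s) = 0.)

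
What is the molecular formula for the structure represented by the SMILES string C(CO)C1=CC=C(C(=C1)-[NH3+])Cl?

C8H11ClNO+

Heavy atoms from the SMILES: 8 C, 1 Cl, 1 N, 1 O.
Implicit hydrogens by atom environment:
  3 × C (aromatic): 1 H each → 3
  3 × C (aromatic): no H
  2 × C: 2 H each → 4
  1 × Cl: no H
  1 × N (charge +1): 3 H
  1 × O: 1 H
  Total hydrogens = 11.
Net charge +1.
Molecular formula: C8H11ClNO+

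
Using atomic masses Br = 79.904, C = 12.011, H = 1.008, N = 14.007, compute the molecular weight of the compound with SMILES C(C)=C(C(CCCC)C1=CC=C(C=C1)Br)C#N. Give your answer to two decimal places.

292.22

Molecular formula: C15H18BrN.
M = 1×79.904 + 15×12.011 + 18×1.008 + 1×14.007 = 292.22 g/mol.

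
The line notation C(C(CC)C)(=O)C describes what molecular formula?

C6H12O

Heavy atoms from the SMILES: 6 C, 1 O.
Implicit hydrogens by atom environment:
  3 × C: 3 H each → 9
  1 × C: 2 H
  1 × C: 1 H
  1 × C: no H
  1 × O: no H
  Total hydrogens = 12.
Molecular formula: C6H12O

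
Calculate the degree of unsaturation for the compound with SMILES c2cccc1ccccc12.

Molecular formula from the SMILES: C10H8.
DoU = (2C + 2 + N − H − X)/2 = (2·10 + 2 + 0 − 8 − 0)/2 = 14/2 = 7.
(Structurally: 2 ring(s) + 5 π bond(s) = 7.)

7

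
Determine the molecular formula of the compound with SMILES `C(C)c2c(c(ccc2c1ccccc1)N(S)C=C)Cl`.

Heavy atoms from the SMILES: 16 C, 1 Cl, 1 N, 1 S.
Implicit hydrogens by atom environment:
  7 × C (aromatic): 1 H each → 7
  5 × C (aromatic): no H
  2 × C: 2 H each → 4
  1 × C: 3 H
  1 × C: 1 H
  1 × Cl: no H
  1 × N: no H
  1 × S: 1 H
  Total hydrogens = 16.
Molecular formula: C16H16ClNS

C16H16ClNS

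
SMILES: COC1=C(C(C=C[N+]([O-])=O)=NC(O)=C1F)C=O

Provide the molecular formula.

Heavy atoms from the SMILES: 9 C, 1 F, 2 N, 5 O.
Implicit hydrogens by atom environment:
  5 × C (aromatic): no H
  3 × C: 1 H each → 3
  3 × O: no H
  1 × C: 3 H
  1 × F: no H
  1 × N (aromatic): no H
  1 × N (charge +1): no H
  1 × O: 1 H
  1 × O (charge -1): no H
  Total hydrogens = 7.
Molecular formula: C9H7FN2O5

C9H7FN2O5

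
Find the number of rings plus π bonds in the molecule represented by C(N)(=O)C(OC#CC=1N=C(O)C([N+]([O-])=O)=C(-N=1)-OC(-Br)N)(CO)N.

Molecular formula from the SMILES: C10H11BrN6O7.
DoU = (2C + 2 + N − H − X)/2 = (2·10 + 2 + 6 − 11 − 1)/2 = 16/2 = 8.
(Structurally: 1 ring(s) + 7 π bond(s) = 8.)

8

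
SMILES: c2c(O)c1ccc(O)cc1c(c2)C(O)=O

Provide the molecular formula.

C11H8O4

Heavy atoms from the SMILES: 11 C, 4 O.
Implicit hydrogens by atom environment:
  5 × C (aromatic): 1 H each → 5
  5 × C (aromatic): no H
  3 × O: 1 H each → 3
  1 × C: no H
  1 × O: no H
  Total hydrogens = 8.
Molecular formula: C11H8O4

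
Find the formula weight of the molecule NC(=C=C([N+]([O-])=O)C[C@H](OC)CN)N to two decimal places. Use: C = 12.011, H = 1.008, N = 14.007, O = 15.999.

Molecular formula: C7H14N4O3.
M = 7×12.011 + 14×1.008 + 4×14.007 + 3×15.999 = 202.21 g/mol.

202.21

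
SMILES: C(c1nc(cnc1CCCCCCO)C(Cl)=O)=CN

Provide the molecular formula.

C13H18ClN3O2

Heavy atoms from the SMILES: 13 C, 1 Cl, 3 N, 2 O.
Implicit hydrogens by atom environment:
  6 × C: 2 H each → 12
  3 × C (aromatic): no H
  2 × C: 1 H each → 2
  2 × N (aromatic): no H
  1 × C (aromatic): 1 H
  1 × C: no H
  1 × Cl: no H
  1 × N: 2 H
  1 × O: 1 H
  1 × O: no H
  Total hydrogens = 18.
Molecular formula: C13H18ClN3O2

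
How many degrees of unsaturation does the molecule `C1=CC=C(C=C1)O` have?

Molecular formula from the SMILES: C6H6O.
DoU = (2C + 2 + N − H − X)/2 = (2·6 + 2 + 0 − 6 − 0)/2 = 8/2 = 4.
(Structurally: 1 ring(s) + 3 π bond(s) = 4.)

4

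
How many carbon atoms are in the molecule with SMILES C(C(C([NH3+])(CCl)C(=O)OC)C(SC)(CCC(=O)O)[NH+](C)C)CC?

The symbol for carbon appears 15 times in the SMILES. (Cl is a single chlorine, not C + l.)

15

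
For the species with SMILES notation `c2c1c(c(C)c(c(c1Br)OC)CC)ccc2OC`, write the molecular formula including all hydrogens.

Heavy atoms from the SMILES: 1 Br, 15 C, 2 O.
Implicit hydrogens by atom environment:
  7 × C (aromatic): no H
  4 × C: 3 H each → 12
  3 × C (aromatic): 1 H each → 3
  2 × O: no H
  1 × Br: no H
  1 × C: 2 H
  Total hydrogens = 17.
Molecular formula: C15H17BrO2

C15H17BrO2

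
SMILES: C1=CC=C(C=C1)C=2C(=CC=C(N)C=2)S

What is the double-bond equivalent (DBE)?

8

Molecular formula from the SMILES: C12H11NS.
DoU = (2C + 2 + N − H − X)/2 = (2·12 + 2 + 1 − 11 − 0)/2 = 16/2 = 8.
(Structurally: 2 ring(s) + 6 π bond(s) = 8.)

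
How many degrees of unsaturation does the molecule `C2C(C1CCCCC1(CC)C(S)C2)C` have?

Molecular formula from the SMILES: C13H24S.
DoU = (2C + 2 + N − H − X)/2 = (2·13 + 2 + 0 − 24 − 0)/2 = 4/2 = 2.
(Structurally: 2 ring(s) + 0 π bond(s) = 2.)

2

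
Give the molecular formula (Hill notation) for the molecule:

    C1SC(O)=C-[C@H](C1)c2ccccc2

C11H12OS

Heavy atoms from the SMILES: 11 C, 1 O, 1 S.
Implicit hydrogens by atom environment:
  5 × C (aromatic): 1 H each → 5
  2 × C: 2 H each → 4
  2 × C: 1 H each → 2
  1 × C: no H
  1 × C (aromatic): no H
  1 × O: 1 H
  1 × S: no H
  Total hydrogens = 12.
Molecular formula: C11H12OS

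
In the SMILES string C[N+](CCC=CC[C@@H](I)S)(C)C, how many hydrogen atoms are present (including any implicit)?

19

Hydrogens are implicit in SMILES; fill each atom to its normal valence:
  3 × C: 3 H each → 9
  3 × C: 2 H each → 6
  3 × C: 1 H each → 3
  1 × I: no H
  1 × N (charge +1): no H
  1 × S: 1 H
  Total hydrogens = 19.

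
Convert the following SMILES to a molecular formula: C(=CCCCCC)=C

C8H14

Heavy atoms from the SMILES: 8 C.
Implicit hydrogens by atom environment:
  5 × C: 2 H each → 10
  1 × C: 3 H
  1 × C: 1 H
  1 × C: no H
  Total hydrogens = 14.
Molecular formula: C8H14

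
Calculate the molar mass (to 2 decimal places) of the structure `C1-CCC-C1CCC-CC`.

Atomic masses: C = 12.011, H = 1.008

Molecular formula: C10H20.
M = 10×12.011 + 20×1.008 = 140.27 g/mol.

140.27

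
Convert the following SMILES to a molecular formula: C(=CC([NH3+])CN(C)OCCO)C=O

C8H17N2O3+

Heavy atoms from the SMILES: 8 C, 2 N, 3 O.
Implicit hydrogens by atom environment:
  4 × C: 1 H each → 4
  3 × C: 2 H each → 6
  2 × O: no H
  1 × C: 3 H
  1 × N (charge +1): 3 H
  1 × N: no H
  1 × O: 1 H
  Total hydrogens = 17.
Net charge +1.
Molecular formula: C8H17N2O3+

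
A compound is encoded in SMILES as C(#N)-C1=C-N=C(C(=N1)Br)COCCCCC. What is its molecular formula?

C11H14BrN3O

Heavy atoms from the SMILES: 1 Br, 11 C, 3 N, 1 O.
Implicit hydrogens by atom environment:
  5 × C: 2 H each → 10
  3 × C (aromatic): no H
  2 × N (aromatic): no H
  1 × Br: no H
  1 × C: 3 H
  1 × C (aromatic): 1 H
  1 × C: no H
  1 × N: no H
  1 × O: no H
  Total hydrogens = 14.
Molecular formula: C11H14BrN3O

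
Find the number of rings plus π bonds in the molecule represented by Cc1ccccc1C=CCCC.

Molecular formula from the SMILES: C12H16.
DoU = (2C + 2 + N − H − X)/2 = (2·12 + 2 + 0 − 16 − 0)/2 = 10/2 = 5.
(Structurally: 1 ring(s) + 4 π bond(s) = 5.)

5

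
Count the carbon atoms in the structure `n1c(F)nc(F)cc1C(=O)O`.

5

The symbol for carbon appears 5 times in the SMILES. Lowercase c denotes aromatic carbon and counts toward C.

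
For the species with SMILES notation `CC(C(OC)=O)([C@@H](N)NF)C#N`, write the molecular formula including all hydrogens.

C6H10FN3O2

Heavy atoms from the SMILES: 6 C, 1 F, 3 N, 2 O.
Implicit hydrogens by atom environment:
  3 × C: no H
  2 × C: 3 H each → 6
  2 × O: no H
  1 × C: 1 H
  1 × F: no H
  1 × N: 2 H
  1 × N: 1 H
  1 × N: no H
  Total hydrogens = 10.
Molecular formula: C6H10FN3O2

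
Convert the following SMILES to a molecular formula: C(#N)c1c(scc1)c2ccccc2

Heavy atoms from the SMILES: 11 C, 1 N, 1 S.
Implicit hydrogens by atom environment:
  7 × C (aromatic): 1 H each → 7
  3 × C (aromatic): no H
  1 × C: no H
  1 × N: no H
  1 × S (aromatic): no H
  Total hydrogens = 7.
Molecular formula: C11H7NS

C11H7NS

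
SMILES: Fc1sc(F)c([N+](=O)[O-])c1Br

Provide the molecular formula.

C4BrF2NO2S

Heavy atoms from the SMILES: 1 Br, 4 C, 2 F, 1 N, 2 O, 1 S.
Implicit hydrogens by atom environment:
  4 × C (aromatic): no H
  2 × F: no H
  1 × Br: no H
  1 × N (charge +1): no H
  1 × O: no H
  1 × O (charge -1): no H
  1 × S (aromatic): no H
  Total hydrogens = 0.
Molecular formula: C4BrF2NO2S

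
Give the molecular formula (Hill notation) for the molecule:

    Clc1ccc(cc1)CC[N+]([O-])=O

Heavy atoms from the SMILES: 8 C, 1 Cl, 1 N, 2 O.
Implicit hydrogens by atom environment:
  4 × C (aromatic): 1 H each → 4
  2 × C: 2 H each → 4
  2 × C (aromatic): no H
  1 × Cl: no H
  1 × N (charge +1): no H
  1 × O: no H
  1 × O (charge -1): no H
  Total hydrogens = 8.
Molecular formula: C8H8ClNO2

C8H8ClNO2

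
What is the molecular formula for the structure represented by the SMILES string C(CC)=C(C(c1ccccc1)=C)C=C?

C14H16

Heavy atoms from the SMILES: 14 C.
Implicit hydrogens by atom environment:
  5 × C (aromatic): 1 H each → 5
  3 × C: 2 H each → 6
  2 × C: 1 H each → 2
  2 × C: no H
  1 × C: 3 H
  1 × C (aromatic): no H
  Total hydrogens = 16.
Molecular formula: C14H16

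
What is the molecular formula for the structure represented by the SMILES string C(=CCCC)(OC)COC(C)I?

Heavy atoms from the SMILES: 9 C, 1 I, 2 O.
Implicit hydrogens by atom environment:
  3 × C: 3 H each → 9
  3 × C: 2 H each → 6
  2 × C: 1 H each → 2
  2 × O: no H
  1 × C: no H
  1 × I: no H
  Total hydrogens = 17.
Molecular formula: C9H17IO2

C9H17IO2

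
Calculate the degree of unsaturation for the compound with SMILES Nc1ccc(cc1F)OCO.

4

Molecular formula from the SMILES: C7H8FNO2.
DoU = (2C + 2 + N − H − X)/2 = (2·7 + 2 + 1 − 8 − 1)/2 = 8/2 = 4.
(Structurally: 1 ring(s) + 3 π bond(s) = 4.)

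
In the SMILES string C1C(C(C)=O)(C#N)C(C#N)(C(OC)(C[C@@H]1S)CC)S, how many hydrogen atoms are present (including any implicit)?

Hydrogens are implicit in SMILES; fill each atom to its normal valence:
  6 × C: no H
  3 × C: 3 H each → 9
  3 × C: 2 H each → 6
  2 × N: no H
  2 × O: no H
  2 × S: 1 H each → 2
  1 × C: 1 H
  Total hydrogens = 18.

18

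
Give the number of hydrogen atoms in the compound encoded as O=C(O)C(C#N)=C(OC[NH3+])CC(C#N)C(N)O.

13

Hydrogens are implicit in SMILES; fill each atom to its normal valence:
  5 × C: no H
  2 × C: 2 H each → 4
  2 × C: 1 H each → 2
  2 × N: no H
  2 × O: 1 H each → 2
  2 × O: no H
  1 × N (charge +1): 3 H
  1 × N: 2 H
  Total hydrogens = 13.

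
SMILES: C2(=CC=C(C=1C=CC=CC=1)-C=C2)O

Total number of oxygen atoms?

1

The symbol for oxygen appears 1 time in the SMILES.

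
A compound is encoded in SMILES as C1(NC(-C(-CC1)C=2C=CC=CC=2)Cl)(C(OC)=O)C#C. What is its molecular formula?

Heavy atoms from the SMILES: 15 C, 1 Cl, 1 N, 2 O.
Implicit hydrogens by atom environment:
  5 × C (aromatic): 1 H each → 5
  3 × C: 1 H each → 3
  3 × C: no H
  2 × C: 2 H each → 4
  2 × O: no H
  1 × C: 3 H
  1 × C (aromatic): no H
  1 × Cl: no H
  1 × N: 1 H
  Total hydrogens = 16.
Molecular formula: C15H16ClNO2

C15H16ClNO2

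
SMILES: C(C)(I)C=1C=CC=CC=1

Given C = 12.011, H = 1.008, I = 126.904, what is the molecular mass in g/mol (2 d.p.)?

232.06

Molecular formula: C8H9I.
M = 8×12.011 + 9×1.008 + 1×126.904 = 232.06 g/mol.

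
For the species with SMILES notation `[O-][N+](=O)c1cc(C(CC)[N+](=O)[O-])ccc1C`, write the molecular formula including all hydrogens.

C10H12N2O4

Heavy atoms from the SMILES: 10 C, 2 N, 4 O.
Implicit hydrogens by atom environment:
  3 × C (aromatic): 1 H each → 3
  3 × C (aromatic): no H
  2 × C: 3 H each → 6
  2 × N (charge +1): no H
  2 × O: no H
  2 × O (charge -1): no H
  1 × C: 2 H
  1 × C: 1 H
  Total hydrogens = 12.
Molecular formula: C10H12N2O4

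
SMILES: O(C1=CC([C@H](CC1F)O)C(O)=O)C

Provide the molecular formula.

C8H11FO4

Heavy atoms from the SMILES: 8 C, 1 F, 4 O.
Implicit hydrogens by atom environment:
  4 × C: 1 H each → 4
  2 × C: no H
  2 × O: 1 H each → 2
  2 × O: no H
  1 × C: 3 H
  1 × C: 2 H
  1 × F: no H
  Total hydrogens = 11.
Molecular formula: C8H11FO4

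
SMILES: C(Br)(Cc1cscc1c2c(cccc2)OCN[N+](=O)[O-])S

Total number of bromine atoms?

The symbol for bromine appears 1 time in the SMILES.

1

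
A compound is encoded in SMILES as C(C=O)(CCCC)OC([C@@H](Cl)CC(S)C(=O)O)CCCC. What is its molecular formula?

Heavy atoms from the SMILES: 15 C, 1 Cl, 4 O, 1 S.
Implicit hydrogens by atom environment:
  7 × C: 2 H each → 14
  5 × C: 1 H each → 5
  3 × O: no H
  2 × C: 3 H each → 6
  1 × C: no H
  1 × Cl: no H
  1 × O: 1 H
  1 × S: 1 H
  Total hydrogens = 27.
Molecular formula: C15H27ClO4S

C15H27ClO4S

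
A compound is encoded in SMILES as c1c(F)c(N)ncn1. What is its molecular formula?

C4H4FN3

Heavy atoms from the SMILES: 4 C, 1 F, 3 N.
Implicit hydrogens by atom environment:
  2 × C (aromatic): 1 H each → 2
  2 × C (aromatic): no H
  2 × N (aromatic): no H
  1 × F: no H
  1 × N: 2 H
  Total hydrogens = 4.
Molecular formula: C4H4FN3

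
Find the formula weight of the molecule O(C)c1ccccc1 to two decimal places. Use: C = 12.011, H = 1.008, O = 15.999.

Molecular formula: C7H8O.
M = 7×12.011 + 8×1.008 + 1×15.999 = 108.14 g/mol.

108.14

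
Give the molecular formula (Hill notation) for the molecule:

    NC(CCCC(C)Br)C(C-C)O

C9H20BrNO

Heavy atoms from the SMILES: 1 Br, 9 C, 1 N, 1 O.
Implicit hydrogens by atom environment:
  4 × C: 2 H each → 8
  3 × C: 1 H each → 3
  2 × C: 3 H each → 6
  1 × Br: no H
  1 × N: 2 H
  1 × O: 1 H
  Total hydrogens = 20.
Molecular formula: C9H20BrNO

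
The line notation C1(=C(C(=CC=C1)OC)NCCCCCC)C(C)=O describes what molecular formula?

C15H23NO2

Heavy atoms from the SMILES: 15 C, 1 N, 2 O.
Implicit hydrogens by atom environment:
  5 × C: 2 H each → 10
  3 × C: 3 H each → 9
  3 × C (aromatic): 1 H each → 3
  3 × C (aromatic): no H
  2 × O: no H
  1 × C: no H
  1 × N: 1 H
  Total hydrogens = 23.
Molecular formula: C15H23NO2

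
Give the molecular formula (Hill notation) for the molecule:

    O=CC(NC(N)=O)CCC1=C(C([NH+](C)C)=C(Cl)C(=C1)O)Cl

Heavy atoms from the SMILES: 13 C, 2 Cl, 3 N, 3 O.
Implicit hydrogens by atom environment:
  5 × C (aromatic): no H
  2 × C: 3 H each → 6
  2 × C: 2 H each → 4
  2 × C: 1 H each → 2
  2 × Cl: no H
  2 × O: no H
  1 × C (aromatic): 1 H
  1 × C: no H
  1 × N: 2 H
  1 × N: 1 H
  1 × N (charge +1): 1 H
  1 × O: 1 H
  Total hydrogens = 18.
Net charge +1.
Molecular formula: C13H18Cl2N3O3+

C13H18Cl2N3O3+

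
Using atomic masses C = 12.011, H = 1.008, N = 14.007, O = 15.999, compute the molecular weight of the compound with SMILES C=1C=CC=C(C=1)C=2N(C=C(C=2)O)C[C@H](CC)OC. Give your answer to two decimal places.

Molecular formula: C15H19NO2.
M = 15×12.011 + 19×1.008 + 1×14.007 + 2×15.999 = 245.32 g/mol.

245.32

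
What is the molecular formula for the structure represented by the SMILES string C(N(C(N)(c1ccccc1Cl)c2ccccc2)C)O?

Heavy atoms from the SMILES: 15 C, 1 Cl, 2 N, 1 O.
Implicit hydrogens by atom environment:
  9 × C (aromatic): 1 H each → 9
  3 × C (aromatic): no H
  1 × C: 3 H
  1 × C: 2 H
  1 × C: no H
  1 × Cl: no H
  1 × N: 2 H
  1 × N: no H
  1 × O: 1 H
  Total hydrogens = 17.
Molecular formula: C15H17ClN2O

C15H17ClN2O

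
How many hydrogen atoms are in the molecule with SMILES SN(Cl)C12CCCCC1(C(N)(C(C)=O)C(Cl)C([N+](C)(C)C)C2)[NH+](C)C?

34

Hydrogens are implicit in SMILES; fill each atom to its normal valence:
  6 × C: 3 H each → 18
  5 × C: 2 H each → 10
  4 × C: no H
  2 × C: 1 H each → 2
  2 × Cl: no H
  1 × N: 2 H
  1 × N (charge +1): 1 H
  1 × N: no H
  1 × N (charge +1): no H
  1 × O: no H
  1 × S: 1 H
  Total hydrogens = 34.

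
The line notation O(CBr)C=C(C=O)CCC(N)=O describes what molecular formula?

Heavy atoms from the SMILES: 1 Br, 7 C, 1 N, 3 O.
Implicit hydrogens by atom environment:
  3 × C: 2 H each → 6
  3 × O: no H
  2 × C: 1 H each → 2
  2 × C: no H
  1 × Br: no H
  1 × N: 2 H
  Total hydrogens = 10.
Molecular formula: C7H10BrNO3

C7H10BrNO3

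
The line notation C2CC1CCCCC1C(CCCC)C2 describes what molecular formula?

Heavy atoms from the SMILES: 14 C.
Implicit hydrogens by atom environment:
  10 × C: 2 H each → 20
  3 × C: 1 H each → 3
  1 × C: 3 H
  Total hydrogens = 26.
Molecular formula: C14H26

C14H26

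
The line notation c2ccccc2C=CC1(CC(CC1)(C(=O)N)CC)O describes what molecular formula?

C16H21NO2

Heavy atoms from the SMILES: 16 C, 1 N, 2 O.
Implicit hydrogens by atom environment:
  5 × C (aromatic): 1 H each → 5
  4 × C: 2 H each → 8
  3 × C: no H
  2 × C: 1 H each → 2
  1 × C: 3 H
  1 × C (aromatic): no H
  1 × N: 2 H
  1 × O: 1 H
  1 × O: no H
  Total hydrogens = 21.
Molecular formula: C16H21NO2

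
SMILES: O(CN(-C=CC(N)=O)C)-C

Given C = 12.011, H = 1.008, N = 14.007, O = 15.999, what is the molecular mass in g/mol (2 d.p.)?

144.17

Molecular formula: C6H12N2O2.
M = 6×12.011 + 12×1.008 + 2×14.007 + 2×15.999 = 144.17 g/mol.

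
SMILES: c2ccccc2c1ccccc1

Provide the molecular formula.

Heavy atoms from the SMILES: 12 C.
Implicit hydrogens by atom environment:
  10 × C (aromatic): 1 H each → 10
  2 × C (aromatic): no H
  Total hydrogens = 10.
Molecular formula: C12H10

C12H10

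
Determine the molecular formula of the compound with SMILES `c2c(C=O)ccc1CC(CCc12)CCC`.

Heavy atoms from the SMILES: 14 C, 1 O.
Implicit hydrogens by atom environment:
  5 × C: 2 H each → 10
  3 × C (aromatic): 1 H each → 3
  3 × C (aromatic): no H
  2 × C: 1 H each → 2
  1 × C: 3 H
  1 × O: no H
  Total hydrogens = 18.
Molecular formula: C14H18O

C14H18O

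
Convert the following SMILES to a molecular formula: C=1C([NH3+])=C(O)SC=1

Heavy atoms from the SMILES: 4 C, 1 N, 1 O, 1 S.
Implicit hydrogens by atom environment:
  2 × C (aromatic): 1 H each → 2
  2 × C (aromatic): no H
  1 × N (charge +1): 3 H
  1 × O: 1 H
  1 × S (aromatic): no H
  Total hydrogens = 6.
Net charge +1.
Molecular formula: C4H6NOS+

C4H6NOS+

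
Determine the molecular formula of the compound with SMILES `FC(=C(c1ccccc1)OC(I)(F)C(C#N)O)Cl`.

C11H7ClF2INO2

Heavy atoms from the SMILES: 11 C, 1 Cl, 2 F, 1 I, 1 N, 2 O.
Implicit hydrogens by atom environment:
  5 × C (aromatic): 1 H each → 5
  4 × C: no H
  2 × F: no H
  1 × C: 1 H
  1 × C (aromatic): no H
  1 × Cl: no H
  1 × I: no H
  1 × N: no H
  1 × O: 1 H
  1 × O: no H
  Total hydrogens = 7.
Molecular formula: C11H7ClF2INO2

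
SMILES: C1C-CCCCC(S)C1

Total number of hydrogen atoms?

Hydrogens are implicit in SMILES; fill each atom to its normal valence:
  7 × C: 2 H each → 14
  1 × C: 1 H
  1 × S: 1 H
  Total hydrogens = 16.

16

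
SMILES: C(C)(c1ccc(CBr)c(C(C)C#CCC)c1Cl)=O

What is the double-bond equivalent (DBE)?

7

Molecular formula from the SMILES: C15H16BrClO.
DoU = (2C + 2 + N − H − X)/2 = (2·15 + 2 + 0 − 16 − 2)/2 = 14/2 = 7.
(Structurally: 1 ring(s) + 6 π bond(s) = 7.)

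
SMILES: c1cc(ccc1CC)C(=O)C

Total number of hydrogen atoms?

12

Hydrogens are implicit in SMILES; fill each atom to its normal valence:
  4 × C (aromatic): 1 H each → 4
  2 × C: 3 H each → 6
  2 × C (aromatic): no H
  1 × C: 2 H
  1 × C: no H
  1 × O: no H
  Total hydrogens = 12.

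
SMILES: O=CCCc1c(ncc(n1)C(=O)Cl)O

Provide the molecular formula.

C8H7ClN2O3

Heavy atoms from the SMILES: 8 C, 1 Cl, 2 N, 3 O.
Implicit hydrogens by atom environment:
  3 × C (aromatic): no H
  2 × C: 2 H each → 4
  2 × N (aromatic): no H
  2 × O: no H
  1 × C (aromatic): 1 H
  1 × C: 1 H
  1 × C: no H
  1 × Cl: no H
  1 × O: 1 H
  Total hydrogens = 7.
Molecular formula: C8H7ClN2O3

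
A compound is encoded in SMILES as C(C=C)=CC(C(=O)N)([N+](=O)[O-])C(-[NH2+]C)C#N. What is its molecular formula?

C9H13N4O3+

Heavy atoms from the SMILES: 9 C, 4 N, 3 O.
Implicit hydrogens by atom environment:
  4 × C: 1 H each → 4
  3 × C: no H
  2 × O: no H
  1 × C: 3 H
  1 × C: 2 H
  1 × N: 2 H
  1 × N (charge +1): 2 H
  1 × N (charge +1): no H
  1 × N: no H
  1 × O (charge -1): no H
  Total hydrogens = 13.
Net charge +1.
Molecular formula: C9H13N4O3+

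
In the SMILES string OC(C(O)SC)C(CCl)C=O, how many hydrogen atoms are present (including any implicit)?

11

Hydrogens are implicit in SMILES; fill each atom to its normal valence:
  4 × C: 1 H each → 4
  2 × O: 1 H each → 2
  1 × C: 3 H
  1 × C: 2 H
  1 × Cl: no H
  1 × O: no H
  1 × S: no H
  Total hydrogens = 11.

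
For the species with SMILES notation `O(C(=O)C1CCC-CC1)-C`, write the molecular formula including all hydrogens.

Heavy atoms from the SMILES: 8 C, 2 O.
Implicit hydrogens by atom environment:
  5 × C: 2 H each → 10
  2 × O: no H
  1 × C: 3 H
  1 × C: 1 H
  1 × C: no H
  Total hydrogens = 14.
Molecular formula: C8H14O2

C8H14O2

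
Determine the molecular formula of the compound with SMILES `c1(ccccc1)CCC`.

C9H12

Heavy atoms from the SMILES: 9 C.
Implicit hydrogens by atom environment:
  5 × C (aromatic): 1 H each → 5
  2 × C: 2 H each → 4
  1 × C: 3 H
  1 × C (aromatic): no H
  Total hydrogens = 12.
Molecular formula: C9H12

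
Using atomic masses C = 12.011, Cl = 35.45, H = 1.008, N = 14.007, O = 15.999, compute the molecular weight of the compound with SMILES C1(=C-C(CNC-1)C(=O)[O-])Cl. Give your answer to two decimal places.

Molecular formula: C6H7ClNO2-.
M = 6×12.011 + 1×35.45 + 7×1.008 + 1×14.007 + 2×15.999 = 160.58 g/mol.

160.58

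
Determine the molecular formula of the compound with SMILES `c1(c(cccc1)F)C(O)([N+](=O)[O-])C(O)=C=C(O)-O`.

Heavy atoms from the SMILES: 10 C, 1 F, 1 N, 6 O.
Implicit hydrogens by atom environment:
  4 × C (aromatic): 1 H each → 4
  4 × C: no H
  4 × O: 1 H each → 4
  2 × C (aromatic): no H
  1 × F: no H
  1 × N (charge +1): no H
  1 × O: no H
  1 × O (charge -1): no H
  Total hydrogens = 8.
Molecular formula: C10H8FNO6

C10H8FNO6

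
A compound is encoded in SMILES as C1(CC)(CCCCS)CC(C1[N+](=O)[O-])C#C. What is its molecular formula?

C12H19NO2S

Heavy atoms from the SMILES: 12 C, 1 N, 2 O, 1 S.
Implicit hydrogens by atom environment:
  6 × C: 2 H each → 12
  3 × C: 1 H each → 3
  2 × C: no H
  1 × C: 3 H
  1 × N (charge +1): no H
  1 × O: no H
  1 × O (charge -1): no H
  1 × S: 1 H
  Total hydrogens = 19.
Molecular formula: C12H19NO2S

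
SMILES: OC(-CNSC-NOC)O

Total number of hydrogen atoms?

12

Hydrogens are implicit in SMILES; fill each atom to its normal valence:
  2 × C: 2 H each → 4
  2 × N: 1 H each → 2
  2 × O: 1 H each → 2
  1 × C: 3 H
  1 × C: 1 H
  1 × O: no H
  1 × S: no H
  Total hydrogens = 12.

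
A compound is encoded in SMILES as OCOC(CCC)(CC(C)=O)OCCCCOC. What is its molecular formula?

C13H26O5

Heavy atoms from the SMILES: 13 C, 5 O.
Implicit hydrogens by atom environment:
  8 × C: 2 H each → 16
  4 × O: no H
  3 × C: 3 H each → 9
  2 × C: no H
  1 × O: 1 H
  Total hydrogens = 26.
Molecular formula: C13H26O5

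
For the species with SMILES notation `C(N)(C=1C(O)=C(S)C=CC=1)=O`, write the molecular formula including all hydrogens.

C7H7NO2S

Heavy atoms from the SMILES: 7 C, 1 N, 2 O, 1 S.
Implicit hydrogens by atom environment:
  3 × C (aromatic): 1 H each → 3
  3 × C (aromatic): no H
  1 × C: no H
  1 × N: 2 H
  1 × O: 1 H
  1 × O: no H
  1 × S: 1 H
  Total hydrogens = 7.
Molecular formula: C7H7NO2S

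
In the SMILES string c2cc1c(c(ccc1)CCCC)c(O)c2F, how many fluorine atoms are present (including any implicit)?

The symbol for fluorine appears 1 time in the SMILES.

1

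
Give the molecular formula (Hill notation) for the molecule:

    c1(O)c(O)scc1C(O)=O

C5H4O4S

Heavy atoms from the SMILES: 5 C, 4 O, 1 S.
Implicit hydrogens by atom environment:
  3 × C (aromatic): no H
  3 × O: 1 H each → 3
  1 × C (aromatic): 1 H
  1 × C: no H
  1 × O: no H
  1 × S (aromatic): no H
  Total hydrogens = 4.
Molecular formula: C5H4O4S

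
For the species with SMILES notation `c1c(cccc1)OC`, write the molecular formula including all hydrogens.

Heavy atoms from the SMILES: 7 C, 1 O.
Implicit hydrogens by atom environment:
  5 × C (aromatic): 1 H each → 5
  1 × C: 3 H
  1 × C (aromatic): no H
  1 × O: no H
  Total hydrogens = 8.
Molecular formula: C7H8O

C7H8O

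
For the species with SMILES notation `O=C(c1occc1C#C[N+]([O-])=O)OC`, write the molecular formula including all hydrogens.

C8H5NO5

Heavy atoms from the SMILES: 8 C, 1 N, 5 O.
Implicit hydrogens by atom environment:
  3 × C: no H
  3 × O: no H
  2 × C (aromatic): 1 H each → 2
  2 × C (aromatic): no H
  1 × C: 3 H
  1 × N (charge +1): no H
  1 × O (aromatic): no H
  1 × O (charge -1): no H
  Total hydrogens = 5.
Molecular formula: C8H5NO5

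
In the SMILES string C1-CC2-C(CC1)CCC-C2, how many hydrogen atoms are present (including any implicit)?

18

Hydrogens are implicit in SMILES; fill each atom to its normal valence:
  8 × C: 2 H each → 16
  2 × C: 1 H each → 2
  Total hydrogens = 18.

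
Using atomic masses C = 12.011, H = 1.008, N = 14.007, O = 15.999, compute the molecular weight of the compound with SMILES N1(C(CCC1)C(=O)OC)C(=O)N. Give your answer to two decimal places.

Molecular formula: C7H12N2O3.
M = 7×12.011 + 12×1.008 + 2×14.007 + 3×15.999 = 172.18 g/mol.

172.18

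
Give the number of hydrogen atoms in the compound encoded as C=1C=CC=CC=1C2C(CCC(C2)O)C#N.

Hydrogens are implicit in SMILES; fill each atom to its normal valence:
  5 × C (aromatic): 1 H each → 5
  3 × C: 2 H each → 6
  3 × C: 1 H each → 3
  1 × C: no H
  1 × C (aromatic): no H
  1 × N: no H
  1 × O: 1 H
  Total hydrogens = 15.

15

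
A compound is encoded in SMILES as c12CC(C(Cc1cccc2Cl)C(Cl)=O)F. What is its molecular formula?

Heavy atoms from the SMILES: 11 C, 2 Cl, 1 F, 1 O.
Implicit hydrogens by atom environment:
  3 × C (aromatic): 1 H each → 3
  3 × C (aromatic): no H
  2 × C: 2 H each → 4
  2 × C: 1 H each → 2
  2 × Cl: no H
  1 × C: no H
  1 × F: no H
  1 × O: no H
  Total hydrogens = 9.
Molecular formula: C11H9Cl2FO

C11H9Cl2FO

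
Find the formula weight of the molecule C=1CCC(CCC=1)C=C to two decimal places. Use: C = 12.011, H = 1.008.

122.21

Molecular formula: C9H14.
M = 9×12.011 + 14×1.008 = 122.21 g/mol.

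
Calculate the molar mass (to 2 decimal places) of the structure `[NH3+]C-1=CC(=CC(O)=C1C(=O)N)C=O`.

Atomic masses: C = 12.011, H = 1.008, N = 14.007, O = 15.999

Molecular formula: C8H9N2O3+.
M = 8×12.011 + 9×1.008 + 2×14.007 + 3×15.999 = 181.17 g/mol.

181.17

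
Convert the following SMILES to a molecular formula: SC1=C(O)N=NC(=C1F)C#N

C5H2FN3OS

Heavy atoms from the SMILES: 5 C, 1 F, 3 N, 1 O, 1 S.
Implicit hydrogens by atom environment:
  4 × C (aromatic): no H
  2 × N (aromatic): no H
  1 × C: no H
  1 × F: no H
  1 × N: no H
  1 × O: 1 H
  1 × S: 1 H
  Total hydrogens = 2.
Molecular formula: C5H2FN3OS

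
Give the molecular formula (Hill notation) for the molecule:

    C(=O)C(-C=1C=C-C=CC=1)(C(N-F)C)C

Heavy atoms from the SMILES: 11 C, 1 F, 1 N, 1 O.
Implicit hydrogens by atom environment:
  5 × C (aromatic): 1 H each → 5
  2 × C: 3 H each → 6
  2 × C: 1 H each → 2
  1 × C: no H
  1 × C (aromatic): no H
  1 × F: no H
  1 × N: 1 H
  1 × O: no H
  Total hydrogens = 14.
Molecular formula: C11H14FNO

C11H14FNO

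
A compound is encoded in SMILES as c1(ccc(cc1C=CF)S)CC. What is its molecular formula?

Heavy atoms from the SMILES: 10 C, 1 F, 1 S.
Implicit hydrogens by atom environment:
  3 × C (aromatic): 1 H each → 3
  3 × C (aromatic): no H
  2 × C: 1 H each → 2
  1 × C: 3 H
  1 × C: 2 H
  1 × F: no H
  1 × S: 1 H
  Total hydrogens = 11.
Molecular formula: C10H11FS

C10H11FS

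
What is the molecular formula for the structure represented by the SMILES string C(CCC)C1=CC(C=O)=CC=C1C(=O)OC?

Heavy atoms from the SMILES: 13 C, 3 O.
Implicit hydrogens by atom environment:
  3 × C: 2 H each → 6
  3 × C (aromatic): 1 H each → 3
  3 × C (aromatic): no H
  3 × O: no H
  2 × C: 3 H each → 6
  1 × C: 1 H
  1 × C: no H
  Total hydrogens = 16.
Molecular formula: C13H16O3

C13H16O3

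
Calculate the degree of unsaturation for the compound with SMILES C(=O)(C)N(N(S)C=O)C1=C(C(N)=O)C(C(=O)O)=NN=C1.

Molecular formula from the SMILES: C9H9N5O5S.
DoU = (2C + 2 + N − H − X)/2 = (2·9 + 2 + 5 − 9 − 0)/2 = 16/2 = 8.
(Structurally: 1 ring(s) + 7 π bond(s) = 8.)

8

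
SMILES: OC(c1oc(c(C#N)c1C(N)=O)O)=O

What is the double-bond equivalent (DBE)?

7

Molecular formula from the SMILES: C7H4N2O5.
DoU = (2C + 2 + N − H − X)/2 = (2·7 + 2 + 2 − 4 − 0)/2 = 14/2 = 7.
(Structurally: 1 ring(s) + 6 π bond(s) = 7.)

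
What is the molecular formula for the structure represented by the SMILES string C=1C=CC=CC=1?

C6H6

Heavy atoms from the SMILES: 6 C.
Implicit hydrogens by atom environment:
  6 × C (aromatic): 1 H each → 6
  Total hydrogens = 6.
Molecular formula: C6H6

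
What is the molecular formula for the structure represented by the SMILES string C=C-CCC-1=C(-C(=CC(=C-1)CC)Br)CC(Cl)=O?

C14H16BrClO

Heavy atoms from the SMILES: 1 Br, 14 C, 1 Cl, 1 O.
Implicit hydrogens by atom environment:
  5 × C: 2 H each → 10
  4 × C (aromatic): no H
  2 × C (aromatic): 1 H each → 2
  1 × Br: no H
  1 × C: 3 H
  1 × C: 1 H
  1 × C: no H
  1 × Cl: no H
  1 × O: no H
  Total hydrogens = 16.
Molecular formula: C14H16BrClO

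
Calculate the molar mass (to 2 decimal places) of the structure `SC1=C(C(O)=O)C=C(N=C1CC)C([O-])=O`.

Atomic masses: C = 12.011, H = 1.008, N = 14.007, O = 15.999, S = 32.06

Molecular formula: C9H8NO4S-.
M = 9×12.011 + 8×1.008 + 1×14.007 + 4×15.999 + 1×32.06 = 226.23 g/mol.

226.23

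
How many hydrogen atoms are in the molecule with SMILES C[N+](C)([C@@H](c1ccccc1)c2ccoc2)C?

18

Hydrogens are implicit in SMILES; fill each atom to its normal valence:
  8 × C (aromatic): 1 H each → 8
  3 × C: 3 H each → 9
  2 × C (aromatic): no H
  1 × C: 1 H
  1 × N (charge +1): no H
  1 × O (aromatic): no H
  Total hydrogens = 18.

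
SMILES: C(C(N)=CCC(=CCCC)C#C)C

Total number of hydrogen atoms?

Hydrogens are implicit in SMILES; fill each atom to its normal valence:
  4 × C: 2 H each → 8
  3 × C: 1 H each → 3
  3 × C: no H
  2 × C: 3 H each → 6
  1 × N: 2 H
  Total hydrogens = 19.

19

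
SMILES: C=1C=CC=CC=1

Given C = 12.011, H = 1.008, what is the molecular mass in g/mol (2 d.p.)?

78.11

Molecular formula: C6H6.
M = 6×12.011 + 6×1.008 = 78.11 g/mol.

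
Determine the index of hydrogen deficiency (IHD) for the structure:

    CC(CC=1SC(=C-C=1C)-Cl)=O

4

Molecular formula from the SMILES: C8H9ClOS.
DoU = (2C + 2 + N − H − X)/2 = (2·8 + 2 + 0 − 9 − 1)/2 = 8/2 = 4.
(Structurally: 1 ring(s) + 3 π bond(s) = 4.)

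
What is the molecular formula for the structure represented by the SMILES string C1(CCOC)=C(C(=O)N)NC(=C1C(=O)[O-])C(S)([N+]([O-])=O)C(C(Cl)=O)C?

Heavy atoms from the SMILES: 13 C, 1 Cl, 3 N, 7 O, 1 S.
Implicit hydrogens by atom environment:
  5 × O: no H
  4 × C (aromatic): no H
  4 × C: no H
  2 × C: 3 H each → 6
  2 × C: 2 H each → 4
  2 × O (charge -1): no H
  1 × C: 1 H
  1 × Cl: no H
  1 × N: 2 H
  1 × N (aromatic): 1 H
  1 × N (charge +1): no H
  1 × S: 1 H
  Total hydrogens = 15.
Net charge -1.
Molecular formula: C13H15ClN3O7S-

C13H15ClN3O7S-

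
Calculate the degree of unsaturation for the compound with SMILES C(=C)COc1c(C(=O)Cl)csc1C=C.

Molecular formula from the SMILES: C10H9ClO2S.
DoU = (2C + 2 + N − H − X)/2 = (2·10 + 2 + 0 − 9 − 1)/2 = 12/2 = 6.
(Structurally: 1 ring(s) + 5 π bond(s) = 6.)

6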